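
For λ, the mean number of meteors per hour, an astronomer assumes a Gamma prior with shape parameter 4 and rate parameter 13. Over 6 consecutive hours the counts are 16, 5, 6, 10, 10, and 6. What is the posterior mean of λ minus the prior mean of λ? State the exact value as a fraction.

35/13

Total count: 16 + 5 + 6 + 10 + 10 + 6 = 53.
Total exposure: 6 hours.
The Gamma prior is conjugate for the Poisson rate, so λ | data ~ Gamma(4+53, 13+6) = Gamma(57, 19).
Posterior mean = 57/19 = 3; prior mean = 4/13 = 4/13. Difference = 3 − 4/13 = 35/13.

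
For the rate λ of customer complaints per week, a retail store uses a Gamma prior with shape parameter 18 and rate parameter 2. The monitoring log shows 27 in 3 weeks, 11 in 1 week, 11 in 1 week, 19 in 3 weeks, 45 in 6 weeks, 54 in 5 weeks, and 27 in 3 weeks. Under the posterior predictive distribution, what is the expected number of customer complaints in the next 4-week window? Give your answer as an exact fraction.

106/3

Total count: 27 + 11 + 11 + 19 + 45 + 54 + 27 = 194.
Total exposure: 3 + 1 + 1 + 3 + 6 + 5 + 3 = 22 weeks.
The Gamma prior is conjugate for the Poisson rate, so λ | data ~ Gamma(18+194, 2+22) = Gamma(212, 24).
Predictive mean over a 4-week window = T·E[λ|data] = 4·212/24 = 106/3.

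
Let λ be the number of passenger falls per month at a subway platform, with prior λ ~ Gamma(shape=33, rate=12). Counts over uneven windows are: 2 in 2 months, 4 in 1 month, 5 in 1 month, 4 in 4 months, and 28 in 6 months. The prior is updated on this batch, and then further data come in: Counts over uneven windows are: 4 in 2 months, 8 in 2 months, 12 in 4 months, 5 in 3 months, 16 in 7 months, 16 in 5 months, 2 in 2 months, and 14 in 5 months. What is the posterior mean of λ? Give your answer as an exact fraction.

Total count: 2 + 4 + 5 + 4 + 28 = 43.
Total exposure: 2 + 1 + 1 + 4 + 6 = 14 months.
After the first batch: Gamma(33 + 43, 12 + 14) = Gamma(76, 26).
Total count: 4 + 8 + 12 + 5 + 16 + 16 + 2 + 14 = 77.
Total exposure: 2 + 2 + 4 + 3 + 7 + 5 + 2 + 5 = 30 months.
After the second batch: Gamma(76 + 77, 26 + 30) = Gamma(153, 56).
Posterior mean = α'/β' = 153/56.

153/56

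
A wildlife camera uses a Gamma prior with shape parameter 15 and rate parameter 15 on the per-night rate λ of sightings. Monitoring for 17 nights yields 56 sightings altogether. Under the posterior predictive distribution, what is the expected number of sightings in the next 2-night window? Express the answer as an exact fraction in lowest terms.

Total count 56 over total exposure 17 nights.
Gamma(α, β) with Poisson data over total exposure Σt gives posterior Gamma(α+Σx, β+Σt) = Gamma(71, 32).
Predictive mean over a 2-night window = T·E[λ|data] = 2·71/32 = 71/16.

71/16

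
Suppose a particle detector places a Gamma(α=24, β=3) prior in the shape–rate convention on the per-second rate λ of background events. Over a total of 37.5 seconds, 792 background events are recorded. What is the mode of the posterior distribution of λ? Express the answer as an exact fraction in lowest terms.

Total count 792 over total exposure 37.5 seconds.
Gamma(α, β) with Poisson data over total exposure Σt gives posterior Gamma(α+Σx, β+Σt) = Gamma(816, 81/2).
Posterior mode = (α'−1)/β' = 815/(81/2) = 1630/81.

1630/81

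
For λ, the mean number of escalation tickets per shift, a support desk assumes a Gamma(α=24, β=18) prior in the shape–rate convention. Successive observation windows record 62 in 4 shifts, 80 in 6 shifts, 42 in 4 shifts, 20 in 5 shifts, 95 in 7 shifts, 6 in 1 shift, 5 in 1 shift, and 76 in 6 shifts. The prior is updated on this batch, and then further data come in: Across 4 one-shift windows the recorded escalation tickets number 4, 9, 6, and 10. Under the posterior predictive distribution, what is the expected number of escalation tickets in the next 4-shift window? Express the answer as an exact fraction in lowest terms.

439/14

Total count: 62 + 80 + 42 + 20 + 95 + 6 + 5 + 76 = 386.
Total exposure: 4 + 6 + 4 + 5 + 7 + 1 + 1 + 6 = 34 shifts.
After the first batch: Gamma(24 + 386, 18 + 34) = Gamma(410, 52).
Total count: 4 + 9 + 6 + 10 = 29.
Total exposure: 4 shifts.
After the second batch: Gamma(410 + 29, 52 + 4) = Gamma(439, 56).
Predictive mean over a 4-shift window = T·E[λ|data] = 4·439/56 = 439/14.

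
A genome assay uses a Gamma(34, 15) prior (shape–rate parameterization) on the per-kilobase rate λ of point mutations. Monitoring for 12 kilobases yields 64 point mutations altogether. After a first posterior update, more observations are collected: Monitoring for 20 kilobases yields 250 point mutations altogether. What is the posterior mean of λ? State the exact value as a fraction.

Total count 64 over total exposure 12 kilobases.
After the first batch: Gamma(34 + 64, 15 + 12) = Gamma(98, 27).
Total count 250 over total exposure 20 kilobases.
After the second batch: Gamma(98 + 250, 27 + 20) = Gamma(348, 47).
Posterior mean = α'/β' = 348/47.

348/47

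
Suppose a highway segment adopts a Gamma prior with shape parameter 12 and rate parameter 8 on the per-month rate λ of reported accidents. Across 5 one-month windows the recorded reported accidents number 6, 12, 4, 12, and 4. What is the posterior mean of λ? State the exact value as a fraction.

50/13

Total count: 6 + 12 + 4 + 12 + 4 = 38.
Total exposure: 5 months.
Gamma(α, β) with Poisson data over total exposure Σt gives posterior Gamma(α+Σx, β+Σt) = Gamma(50, 13).
Posterior mean = α'/β' = 50/13.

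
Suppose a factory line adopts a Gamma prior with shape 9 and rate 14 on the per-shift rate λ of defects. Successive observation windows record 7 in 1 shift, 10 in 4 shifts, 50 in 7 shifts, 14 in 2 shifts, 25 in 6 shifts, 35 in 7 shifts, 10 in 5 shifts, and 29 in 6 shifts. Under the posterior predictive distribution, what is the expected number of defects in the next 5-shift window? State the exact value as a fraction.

945/52

Total count: 7 + 10 + 50 + 14 + 25 + 35 + 10 + 29 = 180.
Total exposure: 1 + 4 + 7 + 2 + 6 + 7 + 5 + 6 = 38 shifts.
Gamma(α, β) with Poisson data over total exposure Σt gives posterior Gamma(α+Σx, β+Σt) = Gamma(189, 52).
Predictive mean over a 5-shift window = T·E[λ|data] = 5·189/52 = 945/52.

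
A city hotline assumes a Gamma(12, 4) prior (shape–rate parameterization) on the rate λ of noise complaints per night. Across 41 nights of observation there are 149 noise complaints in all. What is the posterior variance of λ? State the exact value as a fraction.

Total count 149 over total exposure 41 nights.
By Gamma–Poisson conjugacy, the posterior is Gamma(α + Σx, β + Σt) = Gamma(12 + 149, 4 + 41) = Gamma(161, 45).
Posterior variance = α'/β'² = 161/2025.

161/2025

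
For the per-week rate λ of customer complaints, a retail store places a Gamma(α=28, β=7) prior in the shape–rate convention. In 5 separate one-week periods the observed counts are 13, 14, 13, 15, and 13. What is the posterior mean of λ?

Total count: 13 + 14 + 13 + 15 + 13 = 68.
Total exposure: 5 weeks.
By Gamma–Poisson conjugacy, the posterior is Gamma(α + Σx, β + Σt) = Gamma(28 + 68, 7 + 5) = Gamma(96, 12).
Posterior mean = α'/β' = 96/12 = 8.

8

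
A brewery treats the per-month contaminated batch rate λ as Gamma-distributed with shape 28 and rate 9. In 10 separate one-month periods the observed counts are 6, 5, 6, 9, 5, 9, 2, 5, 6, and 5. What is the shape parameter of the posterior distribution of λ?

Total count: 6 + 5 + 6 + 9 + 5 + 9 + 2 + 5 + 6 + 5 = 58.
Total exposure: 10 months.
The Gamma prior is conjugate for the Poisson rate, so λ | data ~ Gamma(28+58, 9+10) = Gamma(86, 19).

86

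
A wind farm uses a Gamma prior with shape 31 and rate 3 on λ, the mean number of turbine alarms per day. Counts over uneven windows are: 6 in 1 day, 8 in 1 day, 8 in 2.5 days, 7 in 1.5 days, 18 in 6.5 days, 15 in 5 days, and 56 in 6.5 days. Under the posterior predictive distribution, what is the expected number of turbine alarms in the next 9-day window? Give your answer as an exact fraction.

149/3

Total count: 6 + 8 + 8 + 7 + 18 + 15 + 56 = 118.
Total exposure: 1 + 1 + 2.5 + 1.5 + 6.5 + 5 + 6.5 = 24 days.
The Gamma prior is conjugate for the Poisson rate, so λ | data ~ Gamma(31+118, 3+24) = Gamma(149, 27).
Predictive mean over a 9-day window = T·E[λ|data] = 9·149/27 = 149/3.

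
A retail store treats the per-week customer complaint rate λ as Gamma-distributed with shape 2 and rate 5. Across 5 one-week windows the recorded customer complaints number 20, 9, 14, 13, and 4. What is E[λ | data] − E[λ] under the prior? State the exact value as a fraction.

29/5

Total count: 20 + 9 + 14 + 13 + 4 = 60.
Total exposure: 5 weeks.
By Gamma–Poisson conjugacy, the posterior is Gamma(α + Σx, β + Σt) = Gamma(2 + 60, 5 + 5) = Gamma(62, 10).
Posterior mean = 62/10 = 31/5; prior mean = 2/5 = 2/5. Difference = 31/5 − 2/5 = 29/5.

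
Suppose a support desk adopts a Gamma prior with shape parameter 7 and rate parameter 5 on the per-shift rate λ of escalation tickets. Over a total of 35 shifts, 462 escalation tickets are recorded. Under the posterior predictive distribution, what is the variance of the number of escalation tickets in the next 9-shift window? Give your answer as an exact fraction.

206829/1600

Total count 462 over total exposure 35 shifts.
Gamma(α, β) with Poisson data over total exposure Σt gives posterior Gamma(α+Σx, β+Σt) = Gamma(469, 40).
The posterior predictive for a window of length T is Negative Binomial with variance T·α'·(β'+T)/β'² = 9·469·49/1600 = 206829/1600.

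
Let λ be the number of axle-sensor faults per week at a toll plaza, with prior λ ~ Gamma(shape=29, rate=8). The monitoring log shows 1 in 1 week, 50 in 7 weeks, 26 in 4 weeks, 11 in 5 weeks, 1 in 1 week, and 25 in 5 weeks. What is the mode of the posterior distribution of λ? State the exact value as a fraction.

Total count: 1 + 50 + 26 + 11 + 1 + 25 = 114.
Total exposure: 1 + 7 + 4 + 5 + 1 + 5 = 23 weeks.
Conjugate update: add total count to the shape and total exposure to the rate, giving Gamma(143, 31).
Posterior mode = (α'−1)/β' = 142/31.

142/31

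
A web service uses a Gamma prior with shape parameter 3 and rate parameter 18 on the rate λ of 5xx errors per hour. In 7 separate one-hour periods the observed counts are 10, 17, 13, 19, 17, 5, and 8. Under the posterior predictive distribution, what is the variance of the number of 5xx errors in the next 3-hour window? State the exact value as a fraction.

Total count: 10 + 17 + 13 + 19 + 17 + 5 + 8 = 89.
Total exposure: 7 hours.
The Gamma prior is conjugate for the Poisson rate, so λ | data ~ Gamma(3+89, 18+7) = Gamma(92, 25).
The posterior predictive for a window of length T is Negative Binomial with variance T·α'·(β'+T)/β'² = 3·92·28/625 = 7728/625.

7728/625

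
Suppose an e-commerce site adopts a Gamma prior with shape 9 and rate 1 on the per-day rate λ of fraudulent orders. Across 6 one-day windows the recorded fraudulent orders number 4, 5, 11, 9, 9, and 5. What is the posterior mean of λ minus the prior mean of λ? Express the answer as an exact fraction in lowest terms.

-11/7

Total count: 4 + 5 + 11 + 9 + 9 + 5 = 43.
Total exposure: 6 days.
The Gamma prior is conjugate for the Poisson rate, so λ | data ~ Gamma(9+43, 1+6) = Gamma(52, 7).
Posterior mean = 52/7 = 52/7; prior mean = 9/1 = 9. Difference = 52/7 − 9 = -11/7.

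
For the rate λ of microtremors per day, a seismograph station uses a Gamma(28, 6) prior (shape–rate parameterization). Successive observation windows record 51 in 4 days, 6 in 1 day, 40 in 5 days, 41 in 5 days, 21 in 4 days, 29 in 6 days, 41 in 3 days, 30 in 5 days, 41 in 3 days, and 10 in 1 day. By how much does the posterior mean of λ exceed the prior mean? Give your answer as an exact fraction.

412/129

Total count: 51 + 6 + 40 + 41 + 21 + 29 + 41 + 30 + 41 + 10 = 310.
Total exposure: 4 + 1 + 5 + 5 + 4 + 6 + 3 + 5 + 3 + 1 = 37 days.
The Gamma prior is conjugate for the Poisson rate, so λ | data ~ Gamma(28+310, 6+37) = Gamma(338, 43).
Posterior mean = 338/43 = 338/43; prior mean = 28/6 = 14/3. Difference = 338/43 − 14/3 = 412/129.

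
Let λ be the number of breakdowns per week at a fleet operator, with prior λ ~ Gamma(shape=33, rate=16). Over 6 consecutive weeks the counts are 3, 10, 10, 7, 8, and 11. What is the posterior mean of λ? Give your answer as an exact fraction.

Total count: 3 + 10 + 10 + 7 + 8 + 11 = 49.
Total exposure: 6 weeks.
By Gamma–Poisson conjugacy, the posterior is Gamma(α + Σx, β + Σt) = Gamma(33 + 49, 16 + 6) = Gamma(82, 22).
Posterior mean = α'/β' = 82/22 = 41/11.

41/11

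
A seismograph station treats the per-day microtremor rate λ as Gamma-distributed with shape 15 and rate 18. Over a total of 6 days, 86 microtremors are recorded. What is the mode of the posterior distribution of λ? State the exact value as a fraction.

Total count 86 over total exposure 6 days.
Posterior: α' = 15 + 86 = 101, β' = 18 + 6 = 24.
Posterior mode = (α'−1)/β' = 100/24 = 25/6.

25/6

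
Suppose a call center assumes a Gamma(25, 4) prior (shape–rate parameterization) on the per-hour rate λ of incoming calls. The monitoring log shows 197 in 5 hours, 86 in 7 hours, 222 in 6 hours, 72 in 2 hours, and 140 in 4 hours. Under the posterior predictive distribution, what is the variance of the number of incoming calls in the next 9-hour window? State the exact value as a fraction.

17649/56

Total count: 197 + 86 + 222 + 72 + 140 = 717.
Total exposure: 5 + 7 + 6 + 2 + 4 = 24 hours.
Posterior: α' = 25 + 717 = 742, β' = 4 + 24 = 28.
The posterior predictive for a window of length T is Negative Binomial with variance T·α'·(β'+T)/β'² = 9·742·37/784 = 17649/56.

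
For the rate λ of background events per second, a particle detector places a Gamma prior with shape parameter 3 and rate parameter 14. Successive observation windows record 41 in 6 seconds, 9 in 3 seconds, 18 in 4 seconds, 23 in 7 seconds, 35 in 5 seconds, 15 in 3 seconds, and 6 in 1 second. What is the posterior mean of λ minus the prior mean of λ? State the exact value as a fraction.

1971/602

Total count: 41 + 9 + 18 + 23 + 35 + 15 + 6 = 147.
Total exposure: 6 + 3 + 4 + 7 + 5 + 3 + 1 = 29 seconds.
By Gamma–Poisson conjugacy, the posterior is Gamma(α + Σx, β + Σt) = Gamma(3 + 147, 14 + 29) = Gamma(150, 43).
Posterior mean = 150/43 = 150/43; prior mean = 3/14 = 3/14. Difference = 150/43 − 3/14 = 1971/602.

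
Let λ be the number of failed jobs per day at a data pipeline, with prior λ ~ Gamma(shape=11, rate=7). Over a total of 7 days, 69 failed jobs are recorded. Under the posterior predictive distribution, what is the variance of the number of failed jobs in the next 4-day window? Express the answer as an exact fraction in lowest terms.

Total count 69 over total exposure 7 days.
By Gamma–Poisson conjugacy, the posterior is Gamma(α + Σx, β + Σt) = Gamma(11 + 69, 7 + 7) = Gamma(80, 14).
The posterior predictive for a window of length T is Negative Binomial with variance T·α'·(β'+T)/β'² = 4·80·18/196 = 1440/49.

1440/49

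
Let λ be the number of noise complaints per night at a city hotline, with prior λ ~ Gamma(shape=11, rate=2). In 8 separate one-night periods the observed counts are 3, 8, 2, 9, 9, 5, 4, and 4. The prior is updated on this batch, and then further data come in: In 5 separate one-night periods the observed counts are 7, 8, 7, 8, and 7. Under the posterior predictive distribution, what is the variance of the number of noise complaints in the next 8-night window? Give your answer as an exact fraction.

Total count: 3 + 8 + 2 + 9 + 9 + 5 + 4 + 4 = 44.
Total exposure: 8 nights.
After the first batch: Gamma(11 + 44, 2 + 8) = Gamma(55, 10).
Total count: 7 + 8 + 7 + 8 + 7 = 37.
Total exposure: 5 nights.
After the second batch: Gamma(55 + 37, 10 + 5) = Gamma(92, 15).
The posterior predictive for a window of length T is Negative Binomial with variance T·α'·(β'+T)/β'² = 8·92·23/225 = 16928/225.

16928/225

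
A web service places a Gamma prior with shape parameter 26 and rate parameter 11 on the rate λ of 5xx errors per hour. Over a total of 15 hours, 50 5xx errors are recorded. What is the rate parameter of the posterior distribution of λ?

26

Total count 50 over total exposure 15 hours.
Posterior: α' = 26 + 50 = 76, β' = 11 + 15 = 26.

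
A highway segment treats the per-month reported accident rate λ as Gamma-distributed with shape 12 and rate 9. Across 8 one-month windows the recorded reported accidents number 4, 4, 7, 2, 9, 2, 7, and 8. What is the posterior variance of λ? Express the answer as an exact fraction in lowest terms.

55/289

Total count: 4 + 4 + 7 + 2 + 9 + 2 + 7 + 8 = 43.
Total exposure: 8 months.
By Gamma–Poisson conjugacy, the posterior is Gamma(α + Σx, β + Σt) = Gamma(12 + 43, 9 + 8) = Gamma(55, 17).
Posterior variance = α'/β'² = 55/289.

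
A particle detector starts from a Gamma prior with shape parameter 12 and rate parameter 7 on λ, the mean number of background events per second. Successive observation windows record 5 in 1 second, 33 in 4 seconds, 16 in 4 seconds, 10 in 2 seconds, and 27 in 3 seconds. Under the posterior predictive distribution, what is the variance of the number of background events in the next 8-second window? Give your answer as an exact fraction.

Total count: 5 + 33 + 16 + 10 + 27 = 91.
Total exposure: 1 + 4 + 4 + 2 + 3 = 14 seconds.
Gamma(α, β) with Poisson data over total exposure Σt gives posterior Gamma(α+Σx, β+Σt) = Gamma(103, 21).
The posterior predictive for a window of length T is Negative Binomial with variance T·α'·(β'+T)/β'² = 8·103·29/441 = 23896/441.

23896/441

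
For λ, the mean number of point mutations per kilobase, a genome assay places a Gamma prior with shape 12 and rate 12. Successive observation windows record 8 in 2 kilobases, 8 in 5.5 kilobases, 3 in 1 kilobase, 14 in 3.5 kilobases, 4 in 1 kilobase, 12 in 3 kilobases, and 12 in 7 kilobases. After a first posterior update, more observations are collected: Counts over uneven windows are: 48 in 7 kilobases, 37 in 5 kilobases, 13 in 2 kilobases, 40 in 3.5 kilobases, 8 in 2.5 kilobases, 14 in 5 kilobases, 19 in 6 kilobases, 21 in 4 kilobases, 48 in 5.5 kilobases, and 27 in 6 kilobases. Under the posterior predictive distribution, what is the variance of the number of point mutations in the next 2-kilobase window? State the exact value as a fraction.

232464/26569

Total count: 8 + 8 + 3 + 14 + 4 + 12 + 12 = 61.
Total exposure: 2 + 5.5 + 1 + 3.5 + 1 + 3 + 7 = 23 kilobases.
After the first batch: Gamma(12 + 61, 12 + 23) = Gamma(73, 35).
Total count: 48 + 37 + 13 + 40 + 8 + 14 + 19 + 21 + 48 + 27 = 275.
Total exposure: 7 + 5 + 2 + 3.5 + 2.5 + 5 + 6 + 4 + 5.5 + 6 = 46.5 kilobases.
After the second batch: Gamma(73 + 275, 35 + 46.5) = Gamma(348, 163/2).
The posterior predictive for a window of length T is Negative Binomial with variance T·α'·(β'+T)/β'² = 2·348·(167/2)/(26569/4) = 232464/26569.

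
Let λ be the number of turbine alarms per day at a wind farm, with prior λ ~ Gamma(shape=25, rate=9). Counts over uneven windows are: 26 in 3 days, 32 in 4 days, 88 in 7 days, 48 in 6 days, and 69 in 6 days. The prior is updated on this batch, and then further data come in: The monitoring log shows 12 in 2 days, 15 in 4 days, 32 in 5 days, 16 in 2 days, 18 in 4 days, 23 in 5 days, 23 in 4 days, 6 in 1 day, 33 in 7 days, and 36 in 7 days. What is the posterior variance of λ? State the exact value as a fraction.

251/2888

Total count: 26 + 32 + 88 + 48 + 69 = 263.
Total exposure: 3 + 4 + 7 + 6 + 6 = 26 days.
After the first batch: Gamma(25 + 263, 9 + 26) = Gamma(288, 35).
Total count: 12 + 15 + 32 + 16 + 18 + 23 + 23 + 6 + 33 + 36 = 214.
Total exposure: 2 + 4 + 5 + 2 + 4 + 5 + 4 + 1 + 7 + 7 = 41 days.
After the second batch: Gamma(288 + 214, 35 + 41) = Gamma(502, 76).
Posterior variance = α'/β'² = 502/5776 = 251/2888.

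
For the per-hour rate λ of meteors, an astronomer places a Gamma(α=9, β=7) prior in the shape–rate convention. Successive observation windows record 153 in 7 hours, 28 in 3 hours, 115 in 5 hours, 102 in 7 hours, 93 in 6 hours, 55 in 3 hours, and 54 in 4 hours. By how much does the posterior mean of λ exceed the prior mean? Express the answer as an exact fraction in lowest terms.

185/14

Total count: 153 + 28 + 115 + 102 + 93 + 55 + 54 = 600.
Total exposure: 7 + 3 + 5 + 7 + 6 + 3 + 4 = 35 hours.
The Gamma prior is conjugate for the Poisson rate, so λ | data ~ Gamma(9+600, 7+35) = Gamma(609, 42).
Posterior mean = 609/42 = 29/2; prior mean = 9/7 = 9/7. Difference = 29/2 − 9/7 = 185/14.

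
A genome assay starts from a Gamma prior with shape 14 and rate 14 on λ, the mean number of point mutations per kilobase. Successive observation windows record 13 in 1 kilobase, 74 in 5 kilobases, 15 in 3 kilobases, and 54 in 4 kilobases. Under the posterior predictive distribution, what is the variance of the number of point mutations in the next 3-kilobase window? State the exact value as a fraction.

Total count: 13 + 74 + 15 + 54 = 156.
Total exposure: 1 + 5 + 3 + 4 = 13 kilobases.
The Gamma prior is conjugate for the Poisson rate, so λ | data ~ Gamma(14+156, 14+13) = Gamma(170, 27).
The posterior predictive for a window of length T is Negative Binomial with variance T·α'·(β'+T)/β'² = 3·170·30/729 = 1700/81.

1700/81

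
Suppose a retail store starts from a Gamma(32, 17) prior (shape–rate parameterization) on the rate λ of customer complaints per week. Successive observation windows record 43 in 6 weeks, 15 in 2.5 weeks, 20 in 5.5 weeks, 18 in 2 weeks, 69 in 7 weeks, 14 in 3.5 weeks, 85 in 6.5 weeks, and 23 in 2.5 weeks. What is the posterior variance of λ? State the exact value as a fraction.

Total count: 43 + 15 + 20 + 18 + 69 + 14 + 85 + 23 = 287.
Total exposure: 6 + 2.5 + 5.5 + 2 + 7 + 3.5 + 6.5 + 2.5 = 35.5 weeks.
Gamma(α, β) with Poisson data over total exposure Σt gives posterior Gamma(α+Σx, β+Σt) = Gamma(319, 105/2).
Posterior variance = α'/β'² = 319/(11025/4) = 1276/11025.

1276/11025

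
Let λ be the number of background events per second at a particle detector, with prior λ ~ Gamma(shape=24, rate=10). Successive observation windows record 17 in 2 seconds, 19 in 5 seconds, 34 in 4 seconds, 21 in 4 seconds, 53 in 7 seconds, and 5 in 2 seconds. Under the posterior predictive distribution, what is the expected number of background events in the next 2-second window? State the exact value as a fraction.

173/17

Total count: 17 + 19 + 34 + 21 + 53 + 5 = 149.
Total exposure: 2 + 5 + 4 + 4 + 7 + 2 = 24 seconds.
Conjugate update: add total count to the shape and total exposure to the rate, giving Gamma(173, 34).
Predictive mean over a 2-second window = T·E[λ|data] = 2·173/34 = 173/17.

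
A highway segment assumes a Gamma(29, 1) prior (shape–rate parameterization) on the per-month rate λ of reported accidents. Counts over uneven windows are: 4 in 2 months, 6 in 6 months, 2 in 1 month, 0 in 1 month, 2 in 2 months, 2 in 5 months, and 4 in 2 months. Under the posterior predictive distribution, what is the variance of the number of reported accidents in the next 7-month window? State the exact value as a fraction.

Total count: 4 + 6 + 2 + 0 + 2 + 2 + 4 = 20.
Total exposure: 2 + 6 + 1 + 1 + 2 + 5 + 2 = 19 months.
Gamma(α, β) with Poisson data over total exposure Σt gives posterior Gamma(α+Σx, β+Σt) = Gamma(49, 20).
The posterior predictive for a window of length T is Negative Binomial with variance T·α'·(β'+T)/β'² = 7·49·27/400 = 9261/400.

9261/400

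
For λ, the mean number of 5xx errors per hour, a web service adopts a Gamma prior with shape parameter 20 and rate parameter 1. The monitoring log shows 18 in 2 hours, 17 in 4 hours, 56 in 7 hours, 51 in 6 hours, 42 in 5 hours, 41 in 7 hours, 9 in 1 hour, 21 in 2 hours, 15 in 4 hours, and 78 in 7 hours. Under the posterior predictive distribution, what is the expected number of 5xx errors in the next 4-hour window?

32

Total count: 18 + 17 + 56 + 51 + 42 + 41 + 9 + 21 + 15 + 78 = 348.
Total exposure: 2 + 4 + 7 + 6 + 5 + 7 + 1 + 2 + 4 + 7 = 45 hours.
Conjugate update: add total count to the shape and total exposure to the rate, giving Gamma(368, 46).
Predictive mean over a 4-hour window = T·E[λ|data] = 4·368/46 = 32.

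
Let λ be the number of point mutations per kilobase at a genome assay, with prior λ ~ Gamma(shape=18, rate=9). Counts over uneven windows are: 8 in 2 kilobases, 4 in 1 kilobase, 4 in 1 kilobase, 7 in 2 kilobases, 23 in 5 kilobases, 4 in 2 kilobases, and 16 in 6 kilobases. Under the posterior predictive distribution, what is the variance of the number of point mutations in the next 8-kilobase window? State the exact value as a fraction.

216/7

Total count: 8 + 4 + 4 + 7 + 23 + 4 + 16 = 66.
Total exposure: 2 + 1 + 1 + 2 + 5 + 2 + 6 = 19 kilobases.
Posterior: α' = 18 + 66 = 84, β' = 9 + 19 = 28.
The posterior predictive for a window of length T is Negative Binomial with variance T·α'·(β'+T)/β'² = 8·84·36/784 = 216/7.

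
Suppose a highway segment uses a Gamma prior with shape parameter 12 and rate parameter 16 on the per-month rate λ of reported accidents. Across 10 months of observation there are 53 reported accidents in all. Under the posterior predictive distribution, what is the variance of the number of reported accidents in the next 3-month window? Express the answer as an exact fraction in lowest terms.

Total count 53 over total exposure 10 months.
Conjugate update: add total count to the shape and total exposure to the rate, giving Gamma(65, 26).
The posterior predictive for a window of length T is Negative Binomial with variance T·α'·(β'+T)/β'² = 3·65·29/676 = 435/52.

435/52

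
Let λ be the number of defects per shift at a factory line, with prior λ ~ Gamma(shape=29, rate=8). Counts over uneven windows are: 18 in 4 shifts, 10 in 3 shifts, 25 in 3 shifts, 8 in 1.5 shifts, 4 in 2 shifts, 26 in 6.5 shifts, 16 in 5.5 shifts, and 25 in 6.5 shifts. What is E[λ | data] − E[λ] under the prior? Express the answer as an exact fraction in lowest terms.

2/5

Total count: 18 + 10 + 25 + 8 + 4 + 26 + 16 + 25 = 132.
Total exposure: 4 + 3 + 3 + 1.5 + 2 + 6.5 + 5.5 + 6.5 = 32 shifts.
The Gamma prior is conjugate for the Poisson rate, so λ | data ~ Gamma(29+132, 8+32) = Gamma(161, 40).
Posterior mean = 161/40 = 161/40; prior mean = 29/8 = 29/8. Difference = 161/40 − 29/8 = 2/5.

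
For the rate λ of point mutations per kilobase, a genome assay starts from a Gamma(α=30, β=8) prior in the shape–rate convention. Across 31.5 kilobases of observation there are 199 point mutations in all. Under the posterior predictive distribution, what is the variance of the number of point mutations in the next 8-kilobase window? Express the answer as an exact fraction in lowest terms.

Total count 199 over total exposure 31.5 kilobases.
Posterior: α' = 30 + 199 = 229, β' = 8 + 31.5 = 79/2.
The posterior predictive for a window of length T is Negative Binomial with variance T·α'·(β'+T)/β'² = 8·229·(95/2)/(6241/4) = 348080/6241.

348080/6241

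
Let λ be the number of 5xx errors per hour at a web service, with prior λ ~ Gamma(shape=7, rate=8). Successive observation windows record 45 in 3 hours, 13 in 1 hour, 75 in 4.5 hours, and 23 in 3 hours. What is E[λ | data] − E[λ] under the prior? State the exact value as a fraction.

Total count: 45 + 13 + 75 + 23 = 156.
Total exposure: 3 + 1 + 4.5 + 3 = 11.5 hours.
By Gamma–Poisson conjugacy, the posterior is Gamma(α + Σx, β + Σt) = Gamma(7 + 156, 8 + 11.5) = Gamma(163, 39/2).
Posterior mean = 163/(39/2) = 326/39; prior mean = 7/8 = 7/8. Difference = 326/39 − 7/8 = 2335/312.

2335/312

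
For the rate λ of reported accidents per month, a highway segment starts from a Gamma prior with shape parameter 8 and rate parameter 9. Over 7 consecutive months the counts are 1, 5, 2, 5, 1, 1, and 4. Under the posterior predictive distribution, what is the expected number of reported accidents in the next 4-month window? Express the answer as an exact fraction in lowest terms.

Total count: 1 + 5 + 2 + 5 + 1 + 1 + 4 = 19.
Total exposure: 7 months.
Posterior: α' = 8 + 19 = 27, β' = 9 + 7 = 16.
Predictive mean over a 4-month window = T·E[λ|data] = 4·27/16 = 27/4.

27/4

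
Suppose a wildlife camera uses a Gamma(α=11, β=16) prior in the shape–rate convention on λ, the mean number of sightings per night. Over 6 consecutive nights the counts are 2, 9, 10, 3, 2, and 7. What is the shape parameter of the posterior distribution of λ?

44

Total count: 2 + 9 + 10 + 3 + 2 + 7 = 33.
Total exposure: 6 nights.
Posterior: α' = 11 + 33 = 44, β' = 16 + 6 = 22.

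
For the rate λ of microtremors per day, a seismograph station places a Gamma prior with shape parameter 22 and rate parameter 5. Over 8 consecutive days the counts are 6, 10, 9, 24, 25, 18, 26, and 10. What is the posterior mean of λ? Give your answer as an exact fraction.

Total count: 6 + 10 + 9 + 24 + 25 + 18 + 26 + 10 = 128.
Total exposure: 8 days.
Conjugate update: add total count to the shape and total exposure to the rate, giving Gamma(150, 13).
Posterior mean = α'/β' = 150/13.

150/13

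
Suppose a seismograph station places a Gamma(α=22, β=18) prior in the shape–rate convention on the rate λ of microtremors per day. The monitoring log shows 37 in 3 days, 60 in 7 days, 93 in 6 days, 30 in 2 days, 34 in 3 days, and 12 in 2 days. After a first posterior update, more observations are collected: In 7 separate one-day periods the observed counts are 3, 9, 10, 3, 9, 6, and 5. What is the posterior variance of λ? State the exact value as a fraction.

37/256

Total count: 37 + 60 + 93 + 30 + 34 + 12 = 266.
Total exposure: 3 + 7 + 6 + 2 + 3 + 2 = 23 days.
After the first batch: Gamma(22 + 266, 18 + 23) = Gamma(288, 41).
Total count: 3 + 9 + 10 + 3 + 9 + 6 + 5 = 45.
Total exposure: 7 days.
After the second batch: Gamma(288 + 45, 41 + 7) = Gamma(333, 48).
Posterior variance = α'/β'² = 333/2304 = 37/256.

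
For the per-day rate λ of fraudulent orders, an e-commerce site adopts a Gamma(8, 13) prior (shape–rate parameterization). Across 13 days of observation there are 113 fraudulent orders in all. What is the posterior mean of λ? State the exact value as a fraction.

Total count 113 over total exposure 13 days.
The Gamma prior is conjugate for the Poisson rate, so λ | data ~ Gamma(8+113, 13+13) = Gamma(121, 26).
Posterior mean = α'/β' = 121/26.

121/26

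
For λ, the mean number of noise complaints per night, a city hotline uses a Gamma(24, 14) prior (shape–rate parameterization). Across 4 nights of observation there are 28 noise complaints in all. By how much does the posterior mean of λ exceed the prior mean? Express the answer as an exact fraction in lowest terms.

Total count 28 over total exposure 4 nights.
Conjugate update: add total count to the shape and total exposure to the rate, giving Gamma(52, 18).
Posterior mean = 52/18 = 26/9; prior mean = 24/14 = 12/7. Difference = 26/9 − 12/7 = 74/63.

74/63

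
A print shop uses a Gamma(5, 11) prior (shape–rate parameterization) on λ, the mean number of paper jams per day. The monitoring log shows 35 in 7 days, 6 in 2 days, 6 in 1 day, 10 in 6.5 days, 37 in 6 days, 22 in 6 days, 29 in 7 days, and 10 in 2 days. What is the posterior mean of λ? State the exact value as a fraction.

Total count: 35 + 6 + 6 + 10 + 37 + 22 + 29 + 10 = 155.
Total exposure: 7 + 2 + 1 + 6.5 + 6 + 6 + 7 + 2 = 37.5 days.
Conjugate update: add total count to the shape and total exposure to the rate, giving Gamma(160, 97/2).
Posterior mean = α'/β' = 160/(97/2) = 320/97.

320/97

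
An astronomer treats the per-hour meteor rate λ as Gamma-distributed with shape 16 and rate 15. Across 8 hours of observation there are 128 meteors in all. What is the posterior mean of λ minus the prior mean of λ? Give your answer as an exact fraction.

Total count 128 over total exposure 8 hours.
Conjugate update: add total count to the shape and total exposure to the rate, giving Gamma(144, 23).
Posterior mean = 144/23 = 144/23; prior mean = 16/15 = 16/15. Difference = 144/23 − 16/15 = 1792/345.

1792/345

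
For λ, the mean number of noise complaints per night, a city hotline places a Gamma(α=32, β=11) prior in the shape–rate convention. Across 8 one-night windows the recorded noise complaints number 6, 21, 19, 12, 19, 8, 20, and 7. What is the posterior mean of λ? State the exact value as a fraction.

Total count: 6 + 21 + 19 + 12 + 19 + 8 + 20 + 7 = 112.
Total exposure: 8 nights.
Conjugate update: add total count to the shape and total exposure to the rate, giving Gamma(144, 19).
Posterior mean = α'/β' = 144/19.

144/19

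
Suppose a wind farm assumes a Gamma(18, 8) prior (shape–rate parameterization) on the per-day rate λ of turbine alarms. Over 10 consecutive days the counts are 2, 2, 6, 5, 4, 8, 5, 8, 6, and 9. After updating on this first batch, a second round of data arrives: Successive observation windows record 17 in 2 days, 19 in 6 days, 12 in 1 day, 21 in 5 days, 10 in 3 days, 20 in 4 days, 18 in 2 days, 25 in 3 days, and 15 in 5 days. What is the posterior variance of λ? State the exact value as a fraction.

Total count: 2 + 2 + 6 + 5 + 4 + 8 + 5 + 8 + 6 + 9 = 55.
Total exposure: 10 days.
After the first batch: Gamma(18 + 55, 8 + 10) = Gamma(73, 18).
Total count: 17 + 19 + 12 + 21 + 10 + 20 + 18 + 25 + 15 = 157.
Total exposure: 2 + 6 + 1 + 5 + 3 + 4 + 2 + 3 + 5 = 31 days.
After the second batch: Gamma(73 + 157, 18 + 31) = Gamma(230, 49).
Posterior variance = α'/β'² = 230/2401.

230/2401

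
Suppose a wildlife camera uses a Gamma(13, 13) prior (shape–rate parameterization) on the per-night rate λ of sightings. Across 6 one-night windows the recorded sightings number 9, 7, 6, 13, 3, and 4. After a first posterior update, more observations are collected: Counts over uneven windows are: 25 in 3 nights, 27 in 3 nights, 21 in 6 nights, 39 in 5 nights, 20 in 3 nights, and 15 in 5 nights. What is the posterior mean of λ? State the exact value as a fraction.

101/22

Total count: 9 + 7 + 6 + 13 + 3 + 4 = 42.
Total exposure: 6 nights.
After the first batch: Gamma(13 + 42, 13 + 6) = Gamma(55, 19).
Total count: 25 + 27 + 21 + 39 + 20 + 15 = 147.
Total exposure: 3 + 3 + 6 + 5 + 3 + 5 = 25 nights.
After the second batch: Gamma(55 + 147, 19 + 25) = Gamma(202, 44).
Posterior mean = α'/β' = 202/44 = 101/22.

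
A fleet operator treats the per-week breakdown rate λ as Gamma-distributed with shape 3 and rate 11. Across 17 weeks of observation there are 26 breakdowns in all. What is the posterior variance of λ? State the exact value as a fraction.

Total count 26 over total exposure 17 weeks.
Gamma(α, β) with Poisson data over total exposure Σt gives posterior Gamma(α+Σx, β+Σt) = Gamma(29, 28).
Posterior variance = α'/β'² = 29/784.

29/784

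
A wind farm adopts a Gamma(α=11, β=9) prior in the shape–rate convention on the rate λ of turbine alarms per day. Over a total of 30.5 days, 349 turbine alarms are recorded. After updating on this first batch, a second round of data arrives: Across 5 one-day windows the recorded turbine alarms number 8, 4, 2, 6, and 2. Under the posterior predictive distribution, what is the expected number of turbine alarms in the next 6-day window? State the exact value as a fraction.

Total count 349 over total exposure 30.5 days.
After the first batch: Gamma(11 + 349, 9 + 30.5) = Gamma(360, 79/2).
Total count: 8 + 4 + 2 + 6 + 2 = 22.
Total exposure: 5 days.
After the second batch: Gamma(360 + 22, 79/2 + 5) = Gamma(382, 89/2).
Predictive mean over a 6-day window = T·E[λ|data] = 6·382/(89/2) = 4584/89.

4584/89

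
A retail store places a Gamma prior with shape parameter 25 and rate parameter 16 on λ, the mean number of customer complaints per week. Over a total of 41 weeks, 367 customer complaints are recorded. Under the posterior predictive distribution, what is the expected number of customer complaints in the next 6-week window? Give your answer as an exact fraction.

784/19

Total count 367 over total exposure 41 weeks.
By Gamma–Poisson conjugacy, the posterior is Gamma(α + Σx, β + Σt) = Gamma(25 + 367, 16 + 41) = Gamma(392, 57).
Predictive mean over a 6-week window = T·E[λ|data] = 6·392/57 = 784/19.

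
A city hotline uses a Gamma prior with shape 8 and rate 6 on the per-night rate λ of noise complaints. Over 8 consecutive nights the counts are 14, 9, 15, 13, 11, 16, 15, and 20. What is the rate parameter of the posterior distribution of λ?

14

Total count: 14 + 9 + 15 + 13 + 11 + 16 + 15 + 20 = 113.
Total exposure: 8 nights.
Posterior: α' = 8 + 113 = 121, β' = 6 + 8 = 14.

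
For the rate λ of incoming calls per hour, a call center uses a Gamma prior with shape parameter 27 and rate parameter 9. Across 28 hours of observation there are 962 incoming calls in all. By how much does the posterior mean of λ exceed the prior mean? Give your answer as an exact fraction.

Total count 962 over total exposure 28 hours.
Conjugate update: add total count to the shape and total exposure to the rate, giving Gamma(989, 37).
Posterior mean = 989/37 = 989/37; prior mean = 27/9 = 3. Difference = 989/37 − 3 = 878/37.

878/37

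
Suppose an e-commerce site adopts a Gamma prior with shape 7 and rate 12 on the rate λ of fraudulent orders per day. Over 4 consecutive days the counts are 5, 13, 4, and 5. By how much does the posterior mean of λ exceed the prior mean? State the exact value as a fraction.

Total count: 5 + 13 + 4 + 5 = 27.
Total exposure: 4 days.
Posterior: α' = 7 + 27 = 34, β' = 12 + 4 = 16.
Posterior mean = 34/16 = 17/8; prior mean = 7/12 = 7/12. Difference = 17/8 − 7/12 = 37/24.

37/24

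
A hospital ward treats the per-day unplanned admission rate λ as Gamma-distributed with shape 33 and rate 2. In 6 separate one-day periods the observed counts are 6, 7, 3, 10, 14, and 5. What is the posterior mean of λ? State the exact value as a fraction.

Total count: 6 + 7 + 3 + 10 + 14 + 5 = 45.
Total exposure: 6 days.
Conjugate update: add total count to the shape and total exposure to the rate, giving Gamma(78, 8).
Posterior mean = α'/β' = 78/8 = 39/4.

39/4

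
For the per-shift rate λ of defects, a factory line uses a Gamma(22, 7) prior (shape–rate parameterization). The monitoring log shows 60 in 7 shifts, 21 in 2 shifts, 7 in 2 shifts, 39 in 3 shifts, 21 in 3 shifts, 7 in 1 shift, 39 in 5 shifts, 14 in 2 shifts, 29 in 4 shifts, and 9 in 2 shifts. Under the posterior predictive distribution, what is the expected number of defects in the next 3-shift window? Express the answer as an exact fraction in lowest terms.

Total count: 60 + 21 + 7 + 39 + 21 + 7 + 39 + 14 + 29 + 9 = 246.
Total exposure: 7 + 2 + 2 + 3 + 3 + 1 + 5 + 2 + 4 + 2 = 31 shifts.
Conjugate update: add total count to the shape and total exposure to the rate, giving Gamma(268, 38).
Predictive mean over a 3-shift window = T·E[λ|data] = 3·268/38 = 402/19.

402/19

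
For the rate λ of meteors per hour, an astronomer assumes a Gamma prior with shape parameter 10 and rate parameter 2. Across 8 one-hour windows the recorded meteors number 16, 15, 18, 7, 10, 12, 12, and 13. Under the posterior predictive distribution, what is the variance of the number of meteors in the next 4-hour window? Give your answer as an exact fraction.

1582/25

Total count: 16 + 15 + 18 + 7 + 10 + 12 + 12 + 13 = 103.
Total exposure: 8 hours.
The Gamma prior is conjugate for the Poisson rate, so λ | data ~ Gamma(10+103, 2+8) = Gamma(113, 10).
The posterior predictive for a window of length T is Negative Binomial with variance T·α'·(β'+T)/β'² = 4·113·14/100 = 1582/25.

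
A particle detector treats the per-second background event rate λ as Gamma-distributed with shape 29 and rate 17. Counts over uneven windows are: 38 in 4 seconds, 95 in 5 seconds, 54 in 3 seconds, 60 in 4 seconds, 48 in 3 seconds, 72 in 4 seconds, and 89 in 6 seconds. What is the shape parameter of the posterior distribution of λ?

485

Total count: 38 + 95 + 54 + 60 + 48 + 72 + 89 = 456.
Total exposure: 4 + 5 + 3 + 4 + 3 + 4 + 6 = 29 seconds.
Gamma(α, β) with Poisson data over total exposure Σt gives posterior Gamma(α+Σx, β+Σt) = Gamma(485, 46).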